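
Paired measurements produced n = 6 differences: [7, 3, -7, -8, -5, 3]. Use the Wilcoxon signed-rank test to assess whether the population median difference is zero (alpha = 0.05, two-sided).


Step 1: Drop any zero differences (none here) and take |d_i|.
|d| = [7, 3, 7, 8, 5, 3]
Step 2: Midrank |d_i| (ties get averaged ranks).
ranks: |7|->4.5, |3|->1.5, |7|->4.5, |8|->6, |5|->3, |3|->1.5
Step 3: Attach original signs; sum ranks with positive sign and with negative sign.
W+ = 4.5 + 1.5 + 1.5 = 7.5
W- = 4.5 + 6 + 3 = 13.5
(Check: W+ + W- = 21 should equal n(n+1)/2 = 21.)
Step 4: Test statistic W = min(W+, W-) = 7.5.
Step 5: Ties in |d|, so use the tie-corrected normal approximation.
        E[W] = n(n+1)/4 = 6*7/4 = 10.5.
        Tie groups: |d|=3 (t=2), |d|=7 (t=2); sum(t^3 - t) = 12.
        Var[W] = n(n+1)(2n+1)/24 - sum(t^3-t)/48 = 546/24 - 12/48 = 22.5.
        z = (W - E[W]) / sqrt(Var[W]) = (7.5 - 10.5) / 4.7434 = -0.6325.
        Two-sided p = 2*Phi(z) = 0.527089.
Step 6: alpha = 0.05. fail to reject H0.

W+ = 7.5, W- = 13.5, W = min = 7.5, p = 0.527089, fail to reject H0.


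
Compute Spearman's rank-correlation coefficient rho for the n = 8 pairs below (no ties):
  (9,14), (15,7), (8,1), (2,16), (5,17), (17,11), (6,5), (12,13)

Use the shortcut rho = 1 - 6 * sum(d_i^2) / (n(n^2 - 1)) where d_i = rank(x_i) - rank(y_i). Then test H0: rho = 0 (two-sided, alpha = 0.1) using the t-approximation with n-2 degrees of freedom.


Step 1: Rank x and y separately (midranks; no ties here).
rank(x): 9->5, 15->7, 8->4, 2->1, 5->2, 17->8, 6->3, 12->6
rank(y): 14->6, 7->3, 1->1, 16->7, 17->8, 11->4, 5->2, 13->5
Step 2: d_i = R_x(i) - R_y(i); compute d_i^2.
  (5-6)^2=1, (7-3)^2=16, (4-1)^2=9, (1-7)^2=36, (2-8)^2=36, (8-4)^2=16, (3-2)^2=1, (6-5)^2=1
sum(d^2) = 116.
Step 3: rho = 1 - 6*116 / (8*(8^2 - 1)) = 1 - 696/504 = -0.380952.
Step 4: Under H0, t = rho * sqrt((n-2)/(1-rho^2)) = -1.0092 ~ t(6).
Step 5: Two-sided p-value from the t-distribution with 6 df = 0.351813.
Step 6: alpha = 0.1. fail to reject H0.

rho = -0.3810, p = 0.351813, fail to reject H0 at alpha = 0.1.


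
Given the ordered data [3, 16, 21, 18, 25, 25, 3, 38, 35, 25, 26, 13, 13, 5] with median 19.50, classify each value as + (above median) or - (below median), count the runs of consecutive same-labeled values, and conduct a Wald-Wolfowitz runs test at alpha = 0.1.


Step 1: Compute median = 19.50; label A = above, B = below.
Labels in order: BBABAABAAAABBB  (n_A = 7, n_B = 7)
Step 2: Count runs R = 7.
Step 3: Under H0 (random ordering), E[R] = 2*n_A*n_B/(n_A+n_B) + 1 = 2*7*7/14 + 1 = 8.0000.
        Var[R] = 2*n_A*n_B*(2*n_A*n_B - n_A - n_B) / ((n_A+n_B)^2 * (n_A+n_B-1)) = 8232/2548 = 3.2308.
        SD[R] = 1.7974.
Step 4: Continuity-corrected z = (R + 0.5 - E[R]) / SD[R] = (7 + 0.5 - 8.0000) / 1.7974 = -0.2782.
Step 5: Two-sided p-value via normal approximation = 2*(1 - Phi(|z|)) = 0.780879.
Step 6: alpha = 0.1. fail to reject H0.

R = 7, z = -0.2782, p = 0.780879, fail to reject H0.


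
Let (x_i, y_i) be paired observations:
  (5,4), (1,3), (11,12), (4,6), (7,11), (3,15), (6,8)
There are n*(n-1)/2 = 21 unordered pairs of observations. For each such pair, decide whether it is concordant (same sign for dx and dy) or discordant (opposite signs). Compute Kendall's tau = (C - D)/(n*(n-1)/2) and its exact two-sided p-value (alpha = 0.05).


Step 1: Enumerate the 21 unordered pairs (i,j) with i<j and classify each by sign(x_j-x_i) * sign(y_j-y_i).
  (1,2):dx=-4,dy=-1->C; (1,3):dx=+6,dy=+8->C; (1,4):dx=-1,dy=+2->D; (1,5):dx=+2,dy=+7->C
  (1,6):dx=-2,dy=+11->D; (1,7):dx=+1,dy=+4->C; (2,3):dx=+10,dy=+9->C; (2,4):dx=+3,dy=+3->C
  (2,5):dx=+6,dy=+8->C; (2,6):dx=+2,dy=+12->C; (2,7):dx=+5,dy=+5->C; (3,4):dx=-7,dy=-6->C
  (3,5):dx=-4,dy=-1->C; (3,6):dx=-8,dy=+3->D; (3,7):dx=-5,dy=-4->C; (4,5):dx=+3,dy=+5->C
  (4,6):dx=-1,dy=+9->D; (4,7):dx=+2,dy=+2->C; (5,6):dx=-4,dy=+4->D; (5,7):dx=-1,dy=-3->C
  (6,7):dx=+3,dy=-7->D
Step 2: C = 15, D = 6, total pairs = 21.
Step 3: tau = (C - D)/(n(n-1)/2) = (15 - 6)/21 = 0.428571.
Step 4: Exact two-sided p-value (enumerate n! = 5040 permutations of y under H0): p = 0.238889.
Step 5: alpha = 0.05. fail to reject H0.

tau_b = 0.4286 (C=15, D=6), p = 0.238889, fail to reject H0.


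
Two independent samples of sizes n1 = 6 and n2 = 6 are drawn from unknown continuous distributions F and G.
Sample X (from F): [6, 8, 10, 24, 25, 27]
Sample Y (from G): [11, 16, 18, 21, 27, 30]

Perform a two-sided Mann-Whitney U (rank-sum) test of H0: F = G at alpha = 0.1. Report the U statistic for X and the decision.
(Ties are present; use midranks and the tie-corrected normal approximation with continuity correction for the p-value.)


Step 1: Combine and sort all 12 observations; assign midranks.
sorted (value, group): (6,X), (8,X), (10,X), (11,Y), (16,Y), (18,Y), (21,Y), (24,X), (25,X), (27,X), (27,Y), (30,Y)
ranks: 6->1, 8->2, 10->3, 11->4, 16->5, 18->6, 21->7, 24->8, 25->9, 27->10.5, 27->10.5, 30->12
Step 2: Rank sum for X: R1 = 1 + 2 + 3 + 8 + 9 + 10.5 = 33.5.
Step 3: U_X = R1 - n1(n1+1)/2 = 33.5 - 6*7/2 = 33.5 - 21 = 12.5.
       U_Y = n1*n2 - U_X = 36 - 12.5 = 23.5.
Step 4: Ties are present, so use the tie-corrected normal approximation (with continuity correction) for the p-value.
Step 5: p-value = 0.422527; compare to alpha = 0.1. fail to reject H0.

U_X = 12.5, p = 0.422527, fail to reject H0 at alpha = 0.1.


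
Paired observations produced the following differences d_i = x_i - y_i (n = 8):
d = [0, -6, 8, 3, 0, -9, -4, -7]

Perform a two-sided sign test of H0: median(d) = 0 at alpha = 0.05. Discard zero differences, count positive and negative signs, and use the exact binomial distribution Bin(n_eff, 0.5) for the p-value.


Step 1: Discard zero differences. Original n = 8; n_eff = number of nonzero differences = 6.
Nonzero differences (with sign): -6, +8, +3, -9, -4, -7
Step 2: Count signs: positive = 2, negative = 4.
Step 3: Under H0: P(positive) = 0.5, so the number of positives S ~ Bin(6, 0.5).
Step 4: Two-sided exact p-value = sum of Bin(6,0.5) probabilities at or below the observed probability = 0.687500.
Step 5: alpha = 0.05. fail to reject H0.

n_eff = 6, pos = 2, neg = 4, p = 0.687500, fail to reject H0.


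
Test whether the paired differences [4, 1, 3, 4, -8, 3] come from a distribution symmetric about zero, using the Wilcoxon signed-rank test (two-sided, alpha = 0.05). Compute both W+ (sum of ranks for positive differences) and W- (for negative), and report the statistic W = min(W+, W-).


Step 1: Drop any zero differences (none here) and take |d_i|.
|d| = [4, 1, 3, 4, 8, 3]
Step 2: Midrank |d_i| (ties get averaged ranks).
ranks: |4|->4.5, |1|->1, |3|->2.5, |4|->4.5, |8|->6, |3|->2.5
Step 3: Attach original signs; sum ranks with positive sign and with negative sign.
W+ = 4.5 + 1 + 2.5 + 4.5 + 2.5 = 15
W- = 6 = 6
(Check: W+ + W- = 21 should equal n(n+1)/2 = 21.)
Step 4: Test statistic W = min(W+, W-) = 6.
Step 5: Ties in |d|, so use the tie-corrected normal approximation.
        E[W] = n(n+1)/4 = 6*7/4 = 10.5.
        Tie groups: |d|=3 (t=2), |d|=4 (t=2); sum(t^3 - t) = 12.
        Var[W] = n(n+1)(2n+1)/24 - sum(t^3-t)/48 = 546/24 - 12/48 = 22.5.
        z = (W - E[W]) / sqrt(Var[W]) = (6 - 10.5) / 4.7434 = -0.9487.
        Two-sided p = 2*Phi(z) = 0.342782.
Step 6: alpha = 0.05. fail to reject H0.

W+ = 15, W- = 6, W = min = 6, p = 0.342782, fail to reject H0.


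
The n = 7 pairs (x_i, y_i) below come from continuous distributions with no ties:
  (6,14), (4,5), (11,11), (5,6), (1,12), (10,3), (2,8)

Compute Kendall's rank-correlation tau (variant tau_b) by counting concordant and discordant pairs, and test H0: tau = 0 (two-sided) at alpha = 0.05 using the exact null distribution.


Step 1: Enumerate the 21 unordered pairs (i,j) with i<j and classify each by sign(x_j-x_i) * sign(y_j-y_i).
  (1,2):dx=-2,dy=-9->C; (1,3):dx=+5,dy=-3->D; (1,4):dx=-1,dy=-8->C; (1,5):dx=-5,dy=-2->C
  (1,6):dx=+4,dy=-11->D; (1,7):dx=-4,dy=-6->C; (2,3):dx=+7,dy=+6->C; (2,4):dx=+1,dy=+1->C
  (2,5):dx=-3,dy=+7->D; (2,6):dx=+6,dy=-2->D; (2,7):dx=-2,dy=+3->D; (3,4):dx=-6,dy=-5->C
  (3,5):dx=-10,dy=+1->D; (3,6):dx=-1,dy=-8->C; (3,7):dx=-9,dy=-3->C; (4,5):dx=-4,dy=+6->D
  (4,6):dx=+5,dy=-3->D; (4,7):dx=-3,dy=+2->D; (5,6):dx=+9,dy=-9->D; (5,7):dx=+1,dy=-4->D
  (6,7):dx=-8,dy=+5->D
Step 2: C = 9, D = 12, total pairs = 21.
Step 3: tau = (C - D)/(n(n-1)/2) = (9 - 12)/21 = -0.142857.
Step 4: Exact two-sided p-value (enumerate n! = 5040 permutations of y under H0): p = 0.772619.
Step 5: alpha = 0.05. fail to reject H0.

tau_b = -0.1429 (C=9, D=12), p = 0.772619, fail to reject H0.


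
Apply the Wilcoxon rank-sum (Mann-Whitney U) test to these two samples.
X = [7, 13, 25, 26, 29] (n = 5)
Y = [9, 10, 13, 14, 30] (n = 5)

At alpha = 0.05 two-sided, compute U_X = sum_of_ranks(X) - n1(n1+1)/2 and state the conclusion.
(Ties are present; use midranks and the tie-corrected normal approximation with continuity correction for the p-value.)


Step 1: Combine and sort all 10 observations; assign midranks.
sorted (value, group): (7,X), (9,Y), (10,Y), (13,X), (13,Y), (14,Y), (25,X), (26,X), (29,X), (30,Y)
ranks: 7->1, 9->2, 10->3, 13->4.5, 13->4.5, 14->6, 25->7, 26->8, 29->9, 30->10
Step 2: Rank sum for X: R1 = 1 + 4.5 + 7 + 8 + 9 = 29.5.
Step 3: U_X = R1 - n1(n1+1)/2 = 29.5 - 5*6/2 = 29.5 - 15 = 14.5.
       U_Y = n1*n2 - U_X = 25 - 14.5 = 10.5.
Step 4: Ties are present, so use the tie-corrected normal approximation (with continuity correction) for the p-value.
Step 5: p-value = 0.753298; compare to alpha = 0.05. fail to reject H0.

U_X = 14.5, p = 0.753298, fail to reject H0 at alpha = 0.05.


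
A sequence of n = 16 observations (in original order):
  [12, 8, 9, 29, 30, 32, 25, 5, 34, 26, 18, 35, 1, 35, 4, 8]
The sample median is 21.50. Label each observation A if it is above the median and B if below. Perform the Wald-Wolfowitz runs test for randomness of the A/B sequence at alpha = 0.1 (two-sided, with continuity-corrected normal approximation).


Step 1: Compute median = 21.50; label A = above, B = below.
Labels in order: BBBAAAABAABABABB  (n_A = 8, n_B = 8)
Step 2: Count runs R = 9.
Step 3: Under H0 (random ordering), E[R] = 2*n_A*n_B/(n_A+n_B) + 1 = 2*8*8/16 + 1 = 9.0000.
        Var[R] = 2*n_A*n_B*(2*n_A*n_B - n_A - n_B) / ((n_A+n_B)^2 * (n_A+n_B-1)) = 14336/3840 = 3.7333.
        SD[R] = 1.9322.
Step 4: R = E[R], so z = 0 with no continuity correction.
Step 5: Two-sided p-value via normal approximation = 2*(1 - Phi(|z|)) = 1.000000.
Step 6: alpha = 0.1. fail to reject H0.

R = 9, z = 0.0000, p = 1.000000, fail to reject H0.


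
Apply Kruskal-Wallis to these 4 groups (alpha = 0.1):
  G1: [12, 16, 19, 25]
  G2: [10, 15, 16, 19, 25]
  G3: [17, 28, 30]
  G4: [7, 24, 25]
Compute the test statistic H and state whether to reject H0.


Step 1: Combine all N = 15 observations and assign midranks.
sorted (value, group, rank): (7,G4,1), (10,G2,2), (12,G1,3), (15,G2,4), (16,G1,5.5), (16,G2,5.5), (17,G3,7), (19,G1,8.5), (19,G2,8.5), (24,G4,10), (25,G1,12), (25,G2,12), (25,G4,12), (28,G3,14), (30,G3,15)
Step 2: Sum ranks within each group.
R_1 = 29 (n_1 = 4)
R_2 = 32 (n_2 = 5)
R_3 = 36 (n_3 = 3)
R_4 = 23 (n_4 = 3)
Step 3: H = 12/(N(N+1)) * sum(R_i^2/n_i) - 3(N+1)
     = 12/(15*16) * (29^2/4 + 32^2/5 + 36^2/3 + 23^2/3) - 3*16
     = 0.050000 * 1023.38 - 48
     = 3.169167.
Step 4: Ties present; correction factor C = 1 - 36/(15^3 - 15) = 0.989286. Corrected H = 3.169167 / 0.989286 = 3.203490.
Step 5: Under H0, H ~ chi^2(3); p-value = 0.361303.
Step 6: alpha = 0.1. fail to reject H0.

H = 3.2035, df = 3, p = 0.361303, fail to reject H0.


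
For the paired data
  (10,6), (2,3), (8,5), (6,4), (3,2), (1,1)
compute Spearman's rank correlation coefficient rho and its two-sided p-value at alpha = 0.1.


Step 1: Rank x and y separately (midranks; no ties here).
rank(x): 10->6, 2->2, 8->5, 6->4, 3->3, 1->1
rank(y): 6->6, 3->3, 5->5, 4->4, 2->2, 1->1
Step 2: d_i = R_x(i) - R_y(i); compute d_i^2.
  (6-6)^2=0, (2-3)^2=1, (5-5)^2=0, (4-4)^2=0, (3-2)^2=1, (1-1)^2=0
sum(d^2) = 2.
Step 3: rho = 1 - 6*2 / (6*(6^2 - 1)) = 1 - 12/210 = 0.942857.
Step 4: Under H0, t = rho * sqrt((n-2)/(1-rho^2)) = 5.6595 ~ t(4).
Step 5: Two-sided p-value from the t-distribution with 4 df = 0.004805.
Step 6: alpha = 0.1. reject H0.

rho = 0.9429, p = 0.004805, reject H0 at alpha = 0.1.


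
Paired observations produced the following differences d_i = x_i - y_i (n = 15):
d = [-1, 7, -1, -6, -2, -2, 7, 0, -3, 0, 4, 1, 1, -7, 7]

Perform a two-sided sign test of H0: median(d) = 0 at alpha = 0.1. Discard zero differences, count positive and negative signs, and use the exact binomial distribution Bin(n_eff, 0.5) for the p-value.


Step 1: Discard zero differences. Original n = 15; n_eff = number of nonzero differences = 13.
Nonzero differences (with sign): -1, +7, -1, -6, -2, -2, +7, -3, +4, +1, +1, -7, +7
Step 2: Count signs: positive = 6, negative = 7.
Step 3: Under H0: P(positive) = 0.5, so the number of positives S ~ Bin(13, 0.5).
Step 4: Two-sided exact p-value = sum of Bin(13,0.5) probabilities at or below the observed probability = 1.000000.
Step 5: alpha = 0.1. fail to reject H0.

n_eff = 13, pos = 6, neg = 7, p = 1.000000, fail to reject H0.


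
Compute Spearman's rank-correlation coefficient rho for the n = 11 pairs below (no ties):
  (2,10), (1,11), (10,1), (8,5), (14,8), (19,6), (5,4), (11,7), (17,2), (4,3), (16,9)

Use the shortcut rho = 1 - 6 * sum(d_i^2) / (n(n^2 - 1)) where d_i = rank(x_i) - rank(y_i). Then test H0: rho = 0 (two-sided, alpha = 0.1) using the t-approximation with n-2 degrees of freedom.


Step 1: Rank x and y separately (midranks; no ties here).
rank(x): 2->2, 1->1, 10->6, 8->5, 14->8, 19->11, 5->4, 11->7, 17->10, 4->3, 16->9
rank(y): 10->10, 11->11, 1->1, 5->5, 8->8, 6->6, 4->4, 7->7, 2->2, 3->3, 9->9
Step 2: d_i = R_x(i) - R_y(i); compute d_i^2.
  (2-10)^2=64, (1-11)^2=100, (6-1)^2=25, (5-5)^2=0, (8-8)^2=0, (11-6)^2=25, (4-4)^2=0, (7-7)^2=0, (10-2)^2=64, (3-3)^2=0, (9-9)^2=0
sum(d^2) = 278.
Step 3: rho = 1 - 6*278 / (11*(11^2 - 1)) = 1 - 1668/1320 = -0.263636.
Step 4: Under H0, t = rho * sqrt((n-2)/(1-rho^2)) = -0.8199 ~ t(9).
Step 5: Two-sided p-value from the t-distribution with 9 df = 0.433441.
Step 6: alpha = 0.1. fail to reject H0.

rho = -0.2636, p = 0.433441, fail to reject H0 at alpha = 0.1.


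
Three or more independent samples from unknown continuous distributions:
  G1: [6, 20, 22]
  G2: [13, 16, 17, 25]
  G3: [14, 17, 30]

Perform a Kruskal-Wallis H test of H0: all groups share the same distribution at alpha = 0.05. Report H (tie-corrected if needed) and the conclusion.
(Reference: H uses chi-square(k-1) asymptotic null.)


Step 1: Combine all N = 10 observations and assign midranks.
sorted (value, group, rank): (6,G1,1), (13,G2,2), (14,G3,3), (16,G2,4), (17,G2,5.5), (17,G3,5.5), (20,G1,7), (22,G1,8), (25,G2,9), (30,G3,10)
Step 2: Sum ranks within each group.
R_1 = 16 (n_1 = 3)
R_2 = 20.5 (n_2 = 4)
R_3 = 18.5 (n_3 = 3)
Step 3: H = 12/(N(N+1)) * sum(R_i^2/n_i) - 3(N+1)
     = 12/(10*11) * (16^2/3 + 20.5^2/4 + 18.5^2/3) - 3*11
     = 0.109091 * 304.479 - 33
     = 0.215909.
Step 4: Ties present; correction factor C = 1 - 6/(10^3 - 10) = 0.993939. Corrected H = 0.215909 / 0.993939 = 0.217226.
Step 5: Under H0, H ~ chi^2(2); p-value = 0.897078.
Step 6: alpha = 0.05. fail to reject H0.

H = 0.2172, df = 2, p = 0.897078, fail to reject H0.


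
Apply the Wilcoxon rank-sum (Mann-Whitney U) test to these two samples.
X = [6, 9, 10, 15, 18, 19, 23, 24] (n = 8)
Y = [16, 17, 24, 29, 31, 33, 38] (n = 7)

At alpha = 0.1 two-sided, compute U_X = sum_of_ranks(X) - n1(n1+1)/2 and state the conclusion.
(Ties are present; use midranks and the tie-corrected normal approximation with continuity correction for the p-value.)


Step 1: Combine and sort all 15 observations; assign midranks.
sorted (value, group): (6,X), (9,X), (10,X), (15,X), (16,Y), (17,Y), (18,X), (19,X), (23,X), (24,X), (24,Y), (29,Y), (31,Y), (33,Y), (38,Y)
ranks: 6->1, 9->2, 10->3, 15->4, 16->5, 17->6, 18->7, 19->8, 23->9, 24->10.5, 24->10.5, 29->12, 31->13, 33->14, 38->15
Step 2: Rank sum for X: R1 = 1 + 2 + 3 + 4 + 7 + 8 + 9 + 10.5 = 44.5.
Step 3: U_X = R1 - n1(n1+1)/2 = 44.5 - 8*9/2 = 44.5 - 36 = 8.5.
       U_Y = n1*n2 - U_X = 56 - 8.5 = 47.5.
Step 4: Ties are present, so use the tie-corrected normal approximation (with continuity correction) for the p-value.
Step 5: p-value = 0.027751; compare to alpha = 0.1. reject H0.

U_X = 8.5, p = 0.027751, reject H0 at alpha = 0.1.


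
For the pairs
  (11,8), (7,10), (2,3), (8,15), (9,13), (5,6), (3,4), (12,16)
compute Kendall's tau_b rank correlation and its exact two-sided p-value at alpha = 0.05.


Step 1: Enumerate the 28 unordered pairs (i,j) with i<j and classify each by sign(x_j-x_i) * sign(y_j-y_i).
  (1,2):dx=-4,dy=+2->D; (1,3):dx=-9,dy=-5->C; (1,4):dx=-3,dy=+7->D; (1,5):dx=-2,dy=+5->D
  (1,6):dx=-6,dy=-2->C; (1,7):dx=-8,dy=-4->C; (1,8):dx=+1,dy=+8->C; (2,3):dx=-5,dy=-7->C
  (2,4):dx=+1,dy=+5->C; (2,5):dx=+2,dy=+3->C; (2,6):dx=-2,dy=-4->C; (2,7):dx=-4,dy=-6->C
  (2,8):dx=+5,dy=+6->C; (3,4):dx=+6,dy=+12->C; (3,5):dx=+7,dy=+10->C; (3,6):dx=+3,dy=+3->C
  (3,7):dx=+1,dy=+1->C; (3,8):dx=+10,dy=+13->C; (4,5):dx=+1,dy=-2->D; (4,6):dx=-3,dy=-9->C
  (4,7):dx=-5,dy=-11->C; (4,8):dx=+4,dy=+1->C; (5,6):dx=-4,dy=-7->C; (5,7):dx=-6,dy=-9->C
  (5,8):dx=+3,dy=+3->C; (6,7):dx=-2,dy=-2->C; (6,8):dx=+7,dy=+10->C; (7,8):dx=+9,dy=+12->C
Step 2: C = 24, D = 4, total pairs = 28.
Step 3: tau = (C - D)/(n(n-1)/2) = (24 - 4)/28 = 0.714286.
Step 4: Exact two-sided p-value (enumerate n! = 40320 permutations of y under H0): p = 0.014137.
Step 5: alpha = 0.05. reject H0.

tau_b = 0.7143 (C=24, D=4), p = 0.014137, reject H0.


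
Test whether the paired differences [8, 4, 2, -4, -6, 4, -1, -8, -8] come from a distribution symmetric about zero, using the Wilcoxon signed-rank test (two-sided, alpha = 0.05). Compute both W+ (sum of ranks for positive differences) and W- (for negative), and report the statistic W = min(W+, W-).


Step 1: Drop any zero differences (none here) and take |d_i|.
|d| = [8, 4, 2, 4, 6, 4, 1, 8, 8]
Step 2: Midrank |d_i| (ties get averaged ranks).
ranks: |8|->8, |4|->4, |2|->2, |4|->4, |6|->6, |4|->4, |1|->1, |8|->8, |8|->8
Step 3: Attach original signs; sum ranks with positive sign and with negative sign.
W+ = 8 + 4 + 2 + 4 = 18
W- = 4 + 6 + 1 + 8 + 8 = 27
(Check: W+ + W- = 45 should equal n(n+1)/2 = 45.)
Step 4: Test statistic W = min(W+, W-) = 18.
Step 5: Ties in |d|, so use the tie-corrected normal approximation.
        E[W] = n(n+1)/4 = 9*10/4 = 22.5.
        Tie groups: |d|=4 (t=3), |d|=8 (t=3); sum(t^3 - t) = 48.
        Var[W] = n(n+1)(2n+1)/24 - sum(t^3-t)/48 = 1710/24 - 48/48 = 70.25.
        z = (W - E[W]) / sqrt(Var[W]) = (18 - 22.5) / 8.3815 = -0.5369.
        Two-sided p = 2*Phi(z) = 0.591340.
Step 6: alpha = 0.05. fail to reject H0.

W+ = 18, W- = 27, W = min = 18, p = 0.591340, fail to reject H0.


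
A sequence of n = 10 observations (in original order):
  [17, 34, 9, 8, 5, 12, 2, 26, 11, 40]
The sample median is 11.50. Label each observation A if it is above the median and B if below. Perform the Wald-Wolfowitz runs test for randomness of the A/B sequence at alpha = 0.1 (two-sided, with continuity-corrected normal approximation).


Step 1: Compute median = 11.50; label A = above, B = below.
Labels in order: AABBBABABA  (n_A = 5, n_B = 5)
Step 2: Count runs R = 7.
Step 3: Under H0 (random ordering), E[R] = 2*n_A*n_B/(n_A+n_B) + 1 = 2*5*5/10 + 1 = 6.0000.
        Var[R] = 2*n_A*n_B*(2*n_A*n_B - n_A - n_B) / ((n_A+n_B)^2 * (n_A+n_B-1)) = 2000/900 = 2.2222.
        SD[R] = 1.4907.
Step 4: Continuity-corrected z = (R - 0.5 - E[R]) / SD[R] = (7 - 0.5 - 6.0000) / 1.4907 = 0.3354.
Step 5: Two-sided p-value via normal approximation = 2*(1 - Phi(|z|)) = 0.737316.
Step 6: alpha = 0.1. fail to reject H0.

R = 7, z = 0.3354, p = 0.737316, fail to reject H0.


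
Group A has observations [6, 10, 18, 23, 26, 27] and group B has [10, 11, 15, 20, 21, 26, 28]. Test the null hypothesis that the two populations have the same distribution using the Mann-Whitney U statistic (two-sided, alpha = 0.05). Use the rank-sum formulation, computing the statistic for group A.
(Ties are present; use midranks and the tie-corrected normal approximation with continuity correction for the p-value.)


Step 1: Combine and sort all 13 observations; assign midranks.
sorted (value, group): (6,X), (10,X), (10,Y), (11,Y), (15,Y), (18,X), (20,Y), (21,Y), (23,X), (26,X), (26,Y), (27,X), (28,Y)
ranks: 6->1, 10->2.5, 10->2.5, 11->4, 15->5, 18->6, 20->7, 21->8, 23->9, 26->10.5, 26->10.5, 27->12, 28->13
Step 2: Rank sum for X: R1 = 1 + 2.5 + 6 + 9 + 10.5 + 12 = 41.
Step 3: U_X = R1 - n1(n1+1)/2 = 41 - 6*7/2 = 41 - 21 = 20.
       U_Y = n1*n2 - U_X = 42 - 20 = 22.
Step 4: Ties are present, so use the tie-corrected normal approximation (with continuity correction) for the p-value.
Step 5: p-value = 0.942900; compare to alpha = 0.05. fail to reject H0.

U_X = 20, p = 0.942900, fail to reject H0 at alpha = 0.05.


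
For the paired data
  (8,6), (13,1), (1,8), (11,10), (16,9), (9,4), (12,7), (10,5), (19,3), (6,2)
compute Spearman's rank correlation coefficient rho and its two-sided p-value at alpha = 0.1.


Step 1: Rank x and y separately (midranks; no ties here).
rank(x): 8->3, 13->8, 1->1, 11->6, 16->9, 9->4, 12->7, 10->5, 19->10, 6->2
rank(y): 6->6, 1->1, 8->8, 10->10, 9->9, 4->4, 7->7, 5->5, 3->3, 2->2
Step 2: d_i = R_x(i) - R_y(i); compute d_i^2.
  (3-6)^2=9, (8-1)^2=49, (1-8)^2=49, (6-10)^2=16, (9-9)^2=0, (4-4)^2=0, (7-7)^2=0, (5-5)^2=0, (10-3)^2=49, (2-2)^2=0
sum(d^2) = 172.
Step 3: rho = 1 - 6*172 / (10*(10^2 - 1)) = 1 - 1032/990 = -0.042424.
Step 4: Under H0, t = rho * sqrt((n-2)/(1-rho^2)) = -0.1201 ~ t(8).
Step 5: Two-sided p-value from the t-distribution with 8 df = 0.907364.
Step 6: alpha = 0.1. fail to reject H0.

rho = -0.0424, p = 0.907364, fail to reject H0 at alpha = 0.1.


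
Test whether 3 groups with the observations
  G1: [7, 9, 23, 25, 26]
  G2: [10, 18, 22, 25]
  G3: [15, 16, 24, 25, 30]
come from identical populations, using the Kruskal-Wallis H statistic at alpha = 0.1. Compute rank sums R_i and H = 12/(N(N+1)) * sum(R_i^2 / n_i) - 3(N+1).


Step 1: Combine all N = 14 observations and assign midranks.
sorted (value, group, rank): (7,G1,1), (9,G1,2), (10,G2,3), (15,G3,4), (16,G3,5), (18,G2,6), (22,G2,7), (23,G1,8), (24,G3,9), (25,G1,11), (25,G2,11), (25,G3,11), (26,G1,13), (30,G3,14)
Step 2: Sum ranks within each group.
R_1 = 35 (n_1 = 5)
R_2 = 27 (n_2 = 4)
R_3 = 43 (n_3 = 5)
Step 3: H = 12/(N(N+1)) * sum(R_i^2/n_i) - 3(N+1)
     = 12/(14*15) * (35^2/5 + 27^2/4 + 43^2/5) - 3*15
     = 0.057143 * 797.05 - 45
     = 0.545714.
Step 4: Ties present; correction factor C = 1 - 24/(14^3 - 14) = 0.991209. Corrected H = 0.545714 / 0.991209 = 0.550554.
Step 5: Under H0, H ~ chi^2(2); p-value = 0.759362.
Step 6: alpha = 0.1. fail to reject H0.

H = 0.5506, df = 2, p = 0.759362, fail to reject H0.


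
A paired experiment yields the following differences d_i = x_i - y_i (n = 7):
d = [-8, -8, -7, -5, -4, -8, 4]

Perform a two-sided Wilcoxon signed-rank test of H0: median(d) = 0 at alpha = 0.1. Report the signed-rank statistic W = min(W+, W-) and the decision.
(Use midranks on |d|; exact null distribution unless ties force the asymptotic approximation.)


Step 1: Drop any zero differences (none here) and take |d_i|.
|d| = [8, 8, 7, 5, 4, 8, 4]
Step 2: Midrank |d_i| (ties get averaged ranks).
ranks: |8|->6, |8|->6, |7|->4, |5|->3, |4|->1.5, |8|->6, |4|->1.5
Step 3: Attach original signs; sum ranks with positive sign and with negative sign.
W+ = 1.5 = 1.5
W- = 6 + 6 + 4 + 3 + 1.5 + 6 = 26.5
(Check: W+ + W- = 28 should equal n(n+1)/2 = 28.)
Step 4: Test statistic W = min(W+, W-) = 1.5.
Step 5: Ties in |d|, so use the tie-corrected normal approximation.
        E[W] = n(n+1)/4 = 7*8/4 = 14.
        Tie groups: |d|=4 (t=2), |d|=8 (t=3); sum(t^3 - t) = 30.
        Var[W] = n(n+1)(2n+1)/24 - sum(t^3-t)/48 = 840/24 - 30/48 = 34.375.
        z = (W - E[W]) / sqrt(Var[W]) = (1.5 - 14) / 5.8630 = -2.1320.
        Two-sided p = 2*Phi(z) = 0.033006.
Step 6: alpha = 0.1. reject H0.

W+ = 1.5, W- = 26.5, W = min = 1.5, p = 0.033006, reject H0.


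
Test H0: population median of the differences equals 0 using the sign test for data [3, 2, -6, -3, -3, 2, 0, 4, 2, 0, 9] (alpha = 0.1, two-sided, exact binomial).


Step 1: Discard zero differences. Original n = 11; n_eff = number of nonzero differences = 9.
Nonzero differences (with sign): +3, +2, -6, -3, -3, +2, +4, +2, +9
Step 2: Count signs: positive = 6, negative = 3.
Step 3: Under H0: P(positive) = 0.5, so the number of positives S ~ Bin(9, 0.5).
Step 4: Two-sided exact p-value = sum of Bin(9,0.5) probabilities at or below the observed probability = 0.507812.
Step 5: alpha = 0.1. fail to reject H0.

n_eff = 9, pos = 6, neg = 3, p = 0.507812, fail to reject H0.


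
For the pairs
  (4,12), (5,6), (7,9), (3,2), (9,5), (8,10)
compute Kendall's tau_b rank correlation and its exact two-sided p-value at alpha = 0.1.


Step 1: Enumerate the 15 unordered pairs (i,j) with i<j and classify each by sign(x_j-x_i) * sign(y_j-y_i).
  (1,2):dx=+1,dy=-6->D; (1,3):dx=+3,dy=-3->D; (1,4):dx=-1,dy=-10->C; (1,5):dx=+5,dy=-7->D
  (1,6):dx=+4,dy=-2->D; (2,3):dx=+2,dy=+3->C; (2,4):dx=-2,dy=-4->C; (2,5):dx=+4,dy=-1->D
  (2,6):dx=+3,dy=+4->C; (3,4):dx=-4,dy=-7->C; (3,5):dx=+2,dy=-4->D; (3,6):dx=+1,dy=+1->C
  (4,5):dx=+6,dy=+3->C; (4,6):dx=+5,dy=+8->C; (5,6):dx=-1,dy=+5->D
Step 2: C = 8, D = 7, total pairs = 15.
Step 3: tau = (C - D)/(n(n-1)/2) = (8 - 7)/15 = 0.066667.
Step 4: Exact two-sided p-value (enumerate n! = 720 permutations of y under H0): p = 1.000000.
Step 5: alpha = 0.1. fail to reject H0.

tau_b = 0.0667 (C=8, D=7), p = 1.000000, fail to reject H0.


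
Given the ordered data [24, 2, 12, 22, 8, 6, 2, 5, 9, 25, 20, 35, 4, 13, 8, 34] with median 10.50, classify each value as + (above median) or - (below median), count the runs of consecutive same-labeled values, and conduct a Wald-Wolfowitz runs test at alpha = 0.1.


Step 1: Compute median = 10.50; label A = above, B = below.
Labels in order: ABAABBBBBAAABABA  (n_A = 8, n_B = 8)
Step 2: Count runs R = 9.
Step 3: Under H0 (random ordering), E[R] = 2*n_A*n_B/(n_A+n_B) + 1 = 2*8*8/16 + 1 = 9.0000.
        Var[R] = 2*n_A*n_B*(2*n_A*n_B - n_A - n_B) / ((n_A+n_B)^2 * (n_A+n_B-1)) = 14336/3840 = 3.7333.
        SD[R] = 1.9322.
Step 4: R = E[R], so z = 0 with no continuity correction.
Step 5: Two-sided p-value via normal approximation = 2*(1 - Phi(|z|)) = 1.000000.
Step 6: alpha = 0.1. fail to reject H0.

R = 9, z = 0.0000, p = 1.000000, fail to reject H0.


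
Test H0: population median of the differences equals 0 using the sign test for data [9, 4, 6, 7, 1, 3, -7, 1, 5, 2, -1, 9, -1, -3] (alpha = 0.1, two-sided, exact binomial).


Step 1: Discard zero differences. Original n = 14; n_eff = number of nonzero differences = 14.
Nonzero differences (with sign): +9, +4, +6, +7, +1, +3, -7, +1, +5, +2, -1, +9, -1, -3
Step 2: Count signs: positive = 10, negative = 4.
Step 3: Under H0: P(positive) = 0.5, so the number of positives S ~ Bin(14, 0.5).
Step 4: Two-sided exact p-value = sum of Bin(14,0.5) probabilities at or below the observed probability = 0.179565.
Step 5: alpha = 0.1. fail to reject H0.

n_eff = 14, pos = 10, neg = 4, p = 0.179565, fail to reject H0.


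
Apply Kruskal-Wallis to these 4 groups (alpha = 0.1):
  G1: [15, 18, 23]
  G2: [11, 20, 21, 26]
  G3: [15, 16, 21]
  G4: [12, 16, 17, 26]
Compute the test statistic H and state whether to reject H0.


Step 1: Combine all N = 14 observations and assign midranks.
sorted (value, group, rank): (11,G2,1), (12,G4,2), (15,G1,3.5), (15,G3,3.5), (16,G3,5.5), (16,G4,5.5), (17,G4,7), (18,G1,8), (20,G2,9), (21,G2,10.5), (21,G3,10.5), (23,G1,12), (26,G2,13.5), (26,G4,13.5)
Step 2: Sum ranks within each group.
R_1 = 23.5 (n_1 = 3)
R_2 = 34 (n_2 = 4)
R_3 = 19.5 (n_3 = 3)
R_4 = 28 (n_4 = 4)
Step 3: H = 12/(N(N+1)) * sum(R_i^2/n_i) - 3(N+1)
     = 12/(14*15) * (23.5^2/3 + 34^2/4 + 19.5^2/3 + 28^2/4) - 3*15
     = 0.057143 * 795.833 - 45
     = 0.476190.
Step 4: Ties present; correction factor C = 1 - 24/(14^3 - 14) = 0.991209. Corrected H = 0.476190 / 0.991209 = 0.480414.
Step 5: Under H0, H ~ chi^2(3); p-value = 0.923173.
Step 6: alpha = 0.1. fail to reject H0.

H = 0.4804, df = 3, p = 0.923173, fail to reject H0.


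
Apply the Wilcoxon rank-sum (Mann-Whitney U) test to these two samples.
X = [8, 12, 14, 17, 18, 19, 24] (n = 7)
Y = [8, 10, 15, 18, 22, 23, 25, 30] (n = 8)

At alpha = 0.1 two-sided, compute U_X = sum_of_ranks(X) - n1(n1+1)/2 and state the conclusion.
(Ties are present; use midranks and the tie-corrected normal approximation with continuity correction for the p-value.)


Step 1: Combine and sort all 15 observations; assign midranks.
sorted (value, group): (8,X), (8,Y), (10,Y), (12,X), (14,X), (15,Y), (17,X), (18,X), (18,Y), (19,X), (22,Y), (23,Y), (24,X), (25,Y), (30,Y)
ranks: 8->1.5, 8->1.5, 10->3, 12->4, 14->5, 15->6, 17->7, 18->8.5, 18->8.5, 19->10, 22->11, 23->12, 24->13, 25->14, 30->15
Step 2: Rank sum for X: R1 = 1.5 + 4 + 5 + 7 + 8.5 + 10 + 13 = 49.
Step 3: U_X = R1 - n1(n1+1)/2 = 49 - 7*8/2 = 49 - 28 = 21.
       U_Y = n1*n2 - U_X = 56 - 21 = 35.
Step 4: Ties are present, so use the tie-corrected normal approximation (with continuity correction) for the p-value.
Step 5: p-value = 0.451104; compare to alpha = 0.1. fail to reject H0.

U_X = 21, p = 0.451104, fail to reject H0 at alpha = 0.1.


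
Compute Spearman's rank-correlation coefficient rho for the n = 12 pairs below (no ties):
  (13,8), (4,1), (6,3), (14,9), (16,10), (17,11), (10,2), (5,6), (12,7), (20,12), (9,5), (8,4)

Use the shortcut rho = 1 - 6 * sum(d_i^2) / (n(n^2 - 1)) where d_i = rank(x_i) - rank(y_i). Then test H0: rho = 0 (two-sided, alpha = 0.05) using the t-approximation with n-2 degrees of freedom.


Step 1: Rank x and y separately (midranks; no ties here).
rank(x): 13->8, 4->1, 6->3, 14->9, 16->10, 17->11, 10->6, 5->2, 12->7, 20->12, 9->5, 8->4
rank(y): 8->8, 1->1, 3->3, 9->9, 10->10, 11->11, 2->2, 6->6, 7->7, 12->12, 5->5, 4->4
Step 2: d_i = R_x(i) - R_y(i); compute d_i^2.
  (8-8)^2=0, (1-1)^2=0, (3-3)^2=0, (9-9)^2=0, (10-10)^2=0, (11-11)^2=0, (6-2)^2=16, (2-6)^2=16, (7-7)^2=0, (12-12)^2=0, (5-5)^2=0, (4-4)^2=0
sum(d^2) = 32.
Step 3: rho = 1 - 6*32 / (12*(12^2 - 1)) = 1 - 192/1716 = 0.888112.
Step 4: Under H0, t = rho * sqrt((n-2)/(1-rho^2)) = 6.1103 ~ t(10).
Step 5: Two-sided p-value from the t-distribution with 10 df = 0.000114.
Step 6: alpha = 0.05. reject H0.

rho = 0.8881, p = 0.000114, reject H0 at alpha = 0.05.


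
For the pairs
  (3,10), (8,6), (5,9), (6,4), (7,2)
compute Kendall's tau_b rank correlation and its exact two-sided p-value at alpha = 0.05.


Step 1: Enumerate the 10 unordered pairs (i,j) with i<j and classify each by sign(x_j-x_i) * sign(y_j-y_i).
  (1,2):dx=+5,dy=-4->D; (1,3):dx=+2,dy=-1->D; (1,4):dx=+3,dy=-6->D; (1,5):dx=+4,dy=-8->D
  (2,3):dx=-3,dy=+3->D; (2,4):dx=-2,dy=-2->C; (2,5):dx=-1,dy=-4->C; (3,4):dx=+1,dy=-5->D
  (3,5):dx=+2,dy=-7->D; (4,5):dx=+1,dy=-2->D
Step 2: C = 2, D = 8, total pairs = 10.
Step 3: tau = (C - D)/(n(n-1)/2) = (2 - 8)/10 = -0.600000.
Step 4: Exact two-sided p-value (enumerate n! = 120 permutations of y under H0): p = 0.233333.
Step 5: alpha = 0.05. fail to reject H0.

tau_b = -0.6000 (C=2, D=8), p = 0.233333, fail to reject H0.


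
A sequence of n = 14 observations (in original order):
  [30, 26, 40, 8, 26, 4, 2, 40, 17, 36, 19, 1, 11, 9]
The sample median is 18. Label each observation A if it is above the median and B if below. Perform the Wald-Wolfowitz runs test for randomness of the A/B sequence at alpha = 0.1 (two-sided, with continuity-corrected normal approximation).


Step 1: Compute median = 18; label A = above, B = below.
Labels in order: AAABABBABAABBB  (n_A = 7, n_B = 7)
Step 2: Count runs R = 8.
Step 3: Under H0 (random ordering), E[R] = 2*n_A*n_B/(n_A+n_B) + 1 = 2*7*7/14 + 1 = 8.0000.
        Var[R] = 2*n_A*n_B*(2*n_A*n_B - n_A - n_B) / ((n_A+n_B)^2 * (n_A+n_B-1)) = 8232/2548 = 3.2308.
        SD[R] = 1.7974.
Step 4: R = E[R], so z = 0 with no continuity correction.
Step 5: Two-sided p-value via normal approximation = 2*(1 - Phi(|z|)) = 1.000000.
Step 6: alpha = 0.1. fail to reject H0.

R = 8, z = 0.0000, p = 1.000000, fail to reject H0.


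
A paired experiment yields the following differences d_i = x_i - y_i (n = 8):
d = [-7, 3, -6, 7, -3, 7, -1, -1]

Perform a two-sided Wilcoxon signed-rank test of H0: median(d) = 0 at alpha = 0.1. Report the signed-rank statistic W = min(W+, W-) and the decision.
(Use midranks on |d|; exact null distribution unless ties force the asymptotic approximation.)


Step 1: Drop any zero differences (none here) and take |d_i|.
|d| = [7, 3, 6, 7, 3, 7, 1, 1]
Step 2: Midrank |d_i| (ties get averaged ranks).
ranks: |7|->7, |3|->3.5, |6|->5, |7|->7, |3|->3.5, |7|->7, |1|->1.5, |1|->1.5
Step 3: Attach original signs; sum ranks with positive sign and with negative sign.
W+ = 3.5 + 7 + 7 = 17.5
W- = 7 + 5 + 3.5 + 1.5 + 1.5 = 18.5
(Check: W+ + W- = 36 should equal n(n+1)/2 = 36.)
Step 4: Test statistic W = min(W+, W-) = 17.5.
Step 5: Ties in |d|, so use the tie-corrected normal approximation.
        E[W] = n(n+1)/4 = 8*9/4 = 18.
        Tie groups: |d|=1 (t=2), |d|=3 (t=2), |d|=7 (t=3); sum(t^3 - t) = 36.
        Var[W] = n(n+1)(2n+1)/24 - sum(t^3-t)/48 = 1224/24 - 36/48 = 50.25.
        z = (W - E[W]) / sqrt(Var[W]) = (17.5 - 18) / 7.0887 = -0.0705.
        Two-sided p = 2*Phi(z) = 0.943768.
Step 6: alpha = 0.1. fail to reject H0.

W+ = 17.5, W- = 18.5, W = min = 17.5, p = 0.943768, fail to reject H0.


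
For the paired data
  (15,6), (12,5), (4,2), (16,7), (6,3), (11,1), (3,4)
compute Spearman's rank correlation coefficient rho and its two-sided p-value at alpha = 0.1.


Step 1: Rank x and y separately (midranks; no ties here).
rank(x): 15->6, 12->5, 4->2, 16->7, 6->3, 11->4, 3->1
rank(y): 6->6, 5->5, 2->2, 7->7, 3->3, 1->1, 4->4
Step 2: d_i = R_x(i) - R_y(i); compute d_i^2.
  (6-6)^2=0, (5-5)^2=0, (2-2)^2=0, (7-7)^2=0, (3-3)^2=0, (4-1)^2=9, (1-4)^2=9
sum(d^2) = 18.
Step 3: rho = 1 - 6*18 / (7*(7^2 - 1)) = 1 - 108/336 = 0.678571.
Step 4: Under H0, t = rho * sqrt((n-2)/(1-rho^2)) = 2.0657 ~ t(5).
Step 5: Two-sided p-value from the t-distribution with 5 df = 0.093750.
Step 6: alpha = 0.1. reject H0.

rho = 0.6786, p = 0.093750, reject H0 at alpha = 0.1.


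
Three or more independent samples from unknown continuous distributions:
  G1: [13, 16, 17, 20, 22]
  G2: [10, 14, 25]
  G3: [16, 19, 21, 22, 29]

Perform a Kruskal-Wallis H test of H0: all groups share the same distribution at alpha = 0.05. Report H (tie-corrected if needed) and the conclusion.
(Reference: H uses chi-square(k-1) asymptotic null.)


Step 1: Combine all N = 13 observations and assign midranks.
sorted (value, group, rank): (10,G2,1), (13,G1,2), (14,G2,3), (16,G1,4.5), (16,G3,4.5), (17,G1,6), (19,G3,7), (20,G1,8), (21,G3,9), (22,G1,10.5), (22,G3,10.5), (25,G2,12), (29,G3,13)
Step 2: Sum ranks within each group.
R_1 = 31 (n_1 = 5)
R_2 = 16 (n_2 = 3)
R_3 = 44 (n_3 = 5)
Step 3: H = 12/(N(N+1)) * sum(R_i^2/n_i) - 3(N+1)
     = 12/(13*14) * (31^2/5 + 16^2/3 + 44^2/5) - 3*14
     = 0.065934 * 664.733 - 42
     = 1.828571.
Step 4: Ties present; correction factor C = 1 - 12/(13^3 - 13) = 0.994505. Corrected H = 1.828571 / 0.994505 = 1.838674.
Step 5: Under H0, H ~ chi^2(2); p-value = 0.398783.
Step 6: alpha = 0.05. fail to reject H0.

H = 1.8387, df = 2, p = 0.398783, fail to reject H0.


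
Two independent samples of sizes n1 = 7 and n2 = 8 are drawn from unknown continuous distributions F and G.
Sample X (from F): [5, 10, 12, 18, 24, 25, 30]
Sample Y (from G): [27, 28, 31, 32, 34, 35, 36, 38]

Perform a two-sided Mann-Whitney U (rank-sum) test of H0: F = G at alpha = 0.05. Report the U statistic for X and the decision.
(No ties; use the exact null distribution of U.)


Step 1: Combine and sort all 15 observations; assign midranks.
sorted (value, group): (5,X), (10,X), (12,X), (18,X), (24,X), (25,X), (27,Y), (28,Y), (30,X), (31,Y), (32,Y), (34,Y), (35,Y), (36,Y), (38,Y)
ranks: 5->1, 10->2, 12->3, 18->4, 24->5, 25->6, 27->7, 28->8, 30->9, 31->10, 32->11, 34->12, 35->13, 36->14, 38->15
Step 2: Rank sum for X: R1 = 1 + 2 + 3 + 4 + 5 + 6 + 9 = 30.
Step 3: U_X = R1 - n1(n1+1)/2 = 30 - 7*8/2 = 30 - 28 = 2.
       U_Y = n1*n2 - U_X = 56 - 2 = 54.
Step 4: No ties, so the exact null distribution of U (based on enumerating the C(15,7) = 6435 equally likely rank assignments) gives the two-sided p-value.
Step 5: p-value = 0.001243; compare to alpha = 0.05. reject H0.

U_X = 2, p = 0.001243, reject H0 at alpha = 0.05.


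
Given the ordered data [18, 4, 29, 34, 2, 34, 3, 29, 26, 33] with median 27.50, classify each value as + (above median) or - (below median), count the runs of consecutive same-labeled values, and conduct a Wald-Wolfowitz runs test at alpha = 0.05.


Step 1: Compute median = 27.50; label A = above, B = below.
Labels in order: BBAABABABA  (n_A = 5, n_B = 5)
Step 2: Count runs R = 8.
Step 3: Under H0 (random ordering), E[R] = 2*n_A*n_B/(n_A+n_B) + 1 = 2*5*5/10 + 1 = 6.0000.
        Var[R] = 2*n_A*n_B*(2*n_A*n_B - n_A - n_B) / ((n_A+n_B)^2 * (n_A+n_B-1)) = 2000/900 = 2.2222.
        SD[R] = 1.4907.
Step 4: Continuity-corrected z = (R - 0.5 - E[R]) / SD[R] = (8 - 0.5 - 6.0000) / 1.4907 = 1.0062.
Step 5: Two-sided p-value via normal approximation = 2*(1 - Phi(|z|)) = 0.314305.
Step 6: alpha = 0.05. fail to reject H0.

R = 8, z = 1.0062, p = 0.314305, fail to reject H0.


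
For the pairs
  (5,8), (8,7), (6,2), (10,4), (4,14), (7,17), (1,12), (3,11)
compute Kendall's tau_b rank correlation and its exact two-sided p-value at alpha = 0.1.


Step 1: Enumerate the 28 unordered pairs (i,j) with i<j and classify each by sign(x_j-x_i) * sign(y_j-y_i).
  (1,2):dx=+3,dy=-1->D; (1,3):dx=+1,dy=-6->D; (1,4):dx=+5,dy=-4->D; (1,5):dx=-1,dy=+6->D
  (1,6):dx=+2,dy=+9->C; (1,7):dx=-4,dy=+4->D; (1,8):dx=-2,dy=+3->D; (2,3):dx=-2,dy=-5->C
  (2,4):dx=+2,dy=-3->D; (2,5):dx=-4,dy=+7->D; (2,6):dx=-1,dy=+10->D; (2,7):dx=-7,dy=+5->D
  (2,8):dx=-5,dy=+4->D; (3,4):dx=+4,dy=+2->C; (3,5):dx=-2,dy=+12->D; (3,6):dx=+1,dy=+15->C
  (3,7):dx=-5,dy=+10->D; (3,8):dx=-3,dy=+9->D; (4,5):dx=-6,dy=+10->D; (4,6):dx=-3,dy=+13->D
  (4,7):dx=-9,dy=+8->D; (4,8):dx=-7,dy=+7->D; (5,6):dx=+3,dy=+3->C; (5,7):dx=-3,dy=-2->C
  (5,8):dx=-1,dy=-3->C; (6,7):dx=-6,dy=-5->C; (6,8):dx=-4,dy=-6->C; (7,8):dx=+2,dy=-1->D
Step 2: C = 9, D = 19, total pairs = 28.
Step 3: tau = (C - D)/(n(n-1)/2) = (9 - 19)/28 = -0.357143.
Step 4: Exact two-sided p-value (enumerate n! = 40320 permutations of y under H0): p = 0.275099.
Step 5: alpha = 0.1. fail to reject H0.

tau_b = -0.3571 (C=9, D=19), p = 0.275099, fail to reject H0.


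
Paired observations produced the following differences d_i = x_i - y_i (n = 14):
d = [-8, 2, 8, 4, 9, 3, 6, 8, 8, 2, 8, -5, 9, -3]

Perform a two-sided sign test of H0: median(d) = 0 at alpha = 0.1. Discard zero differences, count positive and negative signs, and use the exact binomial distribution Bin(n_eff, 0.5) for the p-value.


Step 1: Discard zero differences. Original n = 14; n_eff = number of nonzero differences = 14.
Nonzero differences (with sign): -8, +2, +8, +4, +9, +3, +6, +8, +8, +2, +8, -5, +9, -3
Step 2: Count signs: positive = 11, negative = 3.
Step 3: Under H0: P(positive) = 0.5, so the number of positives S ~ Bin(14, 0.5).
Step 4: Two-sided exact p-value = sum of Bin(14,0.5) probabilities at or below the observed probability = 0.057373.
Step 5: alpha = 0.1. reject H0.

n_eff = 14, pos = 11, neg = 3, p = 0.057373, reject H0.


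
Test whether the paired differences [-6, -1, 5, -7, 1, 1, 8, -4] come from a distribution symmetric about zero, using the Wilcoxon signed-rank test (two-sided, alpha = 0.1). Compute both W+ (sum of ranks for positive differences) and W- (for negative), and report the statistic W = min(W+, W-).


Step 1: Drop any zero differences (none here) and take |d_i|.
|d| = [6, 1, 5, 7, 1, 1, 8, 4]
Step 2: Midrank |d_i| (ties get averaged ranks).
ranks: |6|->6, |1|->2, |5|->5, |7|->7, |1|->2, |1|->2, |8|->8, |4|->4
Step 3: Attach original signs; sum ranks with positive sign and with negative sign.
W+ = 5 + 2 + 2 + 8 = 17
W- = 6 + 2 + 7 + 4 = 19
(Check: W+ + W- = 36 should equal n(n+1)/2 = 36.)
Step 4: Test statistic W = min(W+, W-) = 17.
Step 5: Ties in |d|, so use the tie-corrected normal approximation.
        E[W] = n(n+1)/4 = 8*9/4 = 18.
        Tie groups: |d|=1 (t=3); sum(t^3 - t) = 24.
        Var[W] = n(n+1)(2n+1)/24 - sum(t^3-t)/48 = 1224/24 - 24/48 = 50.5.
        z = (W - E[W]) / sqrt(Var[W]) = (17 - 18) / 7.1063 = -0.1407.
        Two-sided p = 2*Phi(z) = 0.888092.
Step 6: alpha = 0.1. fail to reject H0.

W+ = 17, W- = 19, W = min = 17, p = 0.888092, fail to reject H0.
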